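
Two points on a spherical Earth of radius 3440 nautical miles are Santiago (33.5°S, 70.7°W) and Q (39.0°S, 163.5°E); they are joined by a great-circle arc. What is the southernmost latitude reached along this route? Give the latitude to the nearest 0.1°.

The great circle lies in the plane with unit normal n̂ = (p₁ × p₂)/|p₁ × p₂|.
Here n̂_z ≈ -0.526; the vertex latitude is φ_max = arccos|n̂_z| ≈ 58.3°.
Check via Clairaut: cos φ_max = |cos φ₁| · sin C = cos(33.5°)·sin(140.9°) ≈ 0.526, again giving ≈ 58.3°.

≈ 58.3°S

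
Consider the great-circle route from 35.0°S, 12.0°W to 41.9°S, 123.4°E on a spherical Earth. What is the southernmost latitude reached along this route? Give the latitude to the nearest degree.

The great circle lies in the plane with unit normal n̂ = (p₁ × p₂)/|p₁ × p₂|.
Here n̂_z ≈ +0.429; the vertex latitude is φ_max = arccos|n̂_z| ≈ 64.6°.

≈ 65°S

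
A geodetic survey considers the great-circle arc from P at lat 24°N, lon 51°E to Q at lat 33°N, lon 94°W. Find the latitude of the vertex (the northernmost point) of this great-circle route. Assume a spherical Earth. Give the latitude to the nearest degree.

≈ 61°N

The great circle lies in the plane with unit normal n̂ = (p₁ × p₂)/|p₁ × p₂|.
Here n̂_z ≈ -0.481; the vertex latitude is φ_max = arccos|n̂_z| ≈ 61.3°.
Check via Clairaut: cos φ_max = |cos φ₁| · sin C = cos(24.0°)·sin(31.8°) ≈ 0.481, again giving ≈ 61.3°.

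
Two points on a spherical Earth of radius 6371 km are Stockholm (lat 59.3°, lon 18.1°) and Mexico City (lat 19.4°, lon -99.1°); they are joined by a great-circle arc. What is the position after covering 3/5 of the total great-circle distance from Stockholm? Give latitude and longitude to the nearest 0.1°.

≈ lat 48.5°, lon -76.2°

Convert each endpoint to a unit vector on the sphere (x = cos φ cos λ, y = cos φ sin λ, z = sin φ).
The central angle between the endpoints is δ = arccos(p₁·p₂) ≈ 1.505 rad (86.2°).
Interpolate at f = 3/5 with slerp weights a = sin((1−f)δ)/sin δ ≈ 0.568, b = sin(fδ)/sin δ ≈ 0.787.
p = a·p₁ + b·p₂ ≈ (0.158, -0.643, 0.749); φ = arcsin(p_z) ≈ 48.54°, λ = atan2(p_y, p_x) ≈ -76.19°.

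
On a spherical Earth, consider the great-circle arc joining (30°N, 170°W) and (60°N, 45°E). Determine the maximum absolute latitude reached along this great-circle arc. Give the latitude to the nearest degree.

≈ 76°N

The great circle lies in the plane with unit normal n̂ = (p₁ × p₂)/|p₁ × p₂|.
Here n̂_z ≈ -0.249; the vertex latitude is φ_max = arccos|n̂_z| ≈ 75.6°.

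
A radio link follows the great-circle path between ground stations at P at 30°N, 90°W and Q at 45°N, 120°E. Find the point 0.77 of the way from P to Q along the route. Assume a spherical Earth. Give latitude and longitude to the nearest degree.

The haversine formula gives a central angle δ ≈ 1.749 rad (100.2°) between the endpoints.
Interpolate at f = 0.77 with slerp weights a = sin((1−f)δ)/sin δ ≈ 0.398, b = sin(fδ)/sin δ ≈ 0.991.
p = a·p₁ + b·p₂ ≈ (-0.350, 0.262, 0.899); φ = arcsin(p_z) ≈ 64.06°, λ = atan2(p_y, p_x) ≈ 143.18°.

≈ 64°N, 143°E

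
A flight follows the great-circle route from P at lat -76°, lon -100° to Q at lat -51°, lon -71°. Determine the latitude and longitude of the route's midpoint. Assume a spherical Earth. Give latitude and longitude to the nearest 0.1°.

Convert each endpoint to a unit vector on the sphere (x = cos φ cos λ, y = cos φ sin λ, z = sin φ).
The central angle between the endpoints is δ = arccos(p₁·p₂) ≈ 0.480 rad (27.5°).
Interpolate at f = 1/2 with slerp weights a = sin((1−f)δ)/sin δ ≈ 0.515, b = sin(fδ)/sin δ ≈ 0.515.
p = a·p₁ + b·p₂ ≈ (0.084, -0.429, -0.899); φ = arcsin(p_z) ≈ -64.09°, λ = atan2(p_y, p_x) ≈ -78.94°.

≈ lat -64.1°, lon -78.9°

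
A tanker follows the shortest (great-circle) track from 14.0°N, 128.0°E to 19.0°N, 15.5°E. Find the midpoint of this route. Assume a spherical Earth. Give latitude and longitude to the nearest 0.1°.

Write both endpoints as unit vectors p₁, p₂ with components (cos φ cos λ, cos φ sin λ, sin φ).
The central angle between the endpoints is δ = arccos(p₁·p₂) ≈ 1.847 rad (105.8°).
Interpolate at f = 1/2 with slerp weights a = sin((1−f)δ)/sin δ ≈ 0.829, b = sin(fδ)/sin δ ≈ 0.829.
p = a·p₁ + b·p₂ ≈ (0.260, 0.843, 0.470); φ = arcsin(p_z) ≈ 28.06°, λ = atan2(p_y, p_x) ≈ 72.86°.

≈ 28.1°N, 72.9°E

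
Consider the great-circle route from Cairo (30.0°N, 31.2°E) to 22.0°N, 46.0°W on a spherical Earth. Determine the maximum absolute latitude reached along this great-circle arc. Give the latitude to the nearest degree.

≈ 33°N

The great circle lies in the plane with unit normal n̂ = (p₁ × p₂)/|p₁ × p₂|.
Here n̂_z ≈ -0.841; the vertex latitude is φ_max = arccos|n̂_z| ≈ 32.7°.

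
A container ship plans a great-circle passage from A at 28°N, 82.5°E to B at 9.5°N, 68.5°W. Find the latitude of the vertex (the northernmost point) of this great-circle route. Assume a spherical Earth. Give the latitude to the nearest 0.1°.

≈ 54.6°N

The great circle lies in the plane with unit normal n̂ = (p₁ × p₂)/|p₁ × p₂|.
Here n̂_z ≈ -0.579; the vertex latitude is φ_max = arccos|n̂_z| ≈ 54.6°.
Check via Clairaut: cos φ_max = |cos φ₁| · sin C = cos(28.0°)·sin(41.0°) ≈ 0.579, again giving ≈ 54.6°.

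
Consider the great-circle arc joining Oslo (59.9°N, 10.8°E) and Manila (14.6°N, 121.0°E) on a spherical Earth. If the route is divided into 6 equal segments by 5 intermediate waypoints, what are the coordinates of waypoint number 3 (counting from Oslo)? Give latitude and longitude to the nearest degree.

From cos δ = sin φ₁ sin φ₂ + cos φ₁ cos φ₂ cos Δλ, the central angle is δ ≈ 1.520 rad (87.1°).
Interpolate at f = 3/6 with slerp weights a = sin((1−f)δ)/sin δ ≈ 0.690, b = sin(fδ)/sin δ ≈ 0.690.
p = a·p₁ + b·p₂ ≈ (-0.004, 0.637, 0.771); φ = arcsin(p_z) ≈ 50.42°, λ = atan2(p_y, p_x) ≈ 90.36°.

≈ 50°N, 90°E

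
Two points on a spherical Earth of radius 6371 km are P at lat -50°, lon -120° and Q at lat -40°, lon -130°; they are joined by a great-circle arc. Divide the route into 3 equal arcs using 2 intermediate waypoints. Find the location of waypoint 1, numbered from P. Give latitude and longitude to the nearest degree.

Convert each endpoint to a unit vector on the sphere (x = cos φ cos λ, y = cos φ sin λ, z = sin φ).
The central angle between the endpoints is δ = arccos(p₁·p₂) ≈ 0.213 rad (12.2°).
Interpolate at f = 1/3 with slerp weights a = sin((1−f)δ)/sin δ ≈ 0.669, b = sin(fδ)/sin δ ≈ 0.336.
p = a·p₁ + b·p₂ ≈ (-0.380, -0.570, -0.729); φ = arcsin(p_z) ≈ -46.77°, λ = atan2(p_y, p_x) ≈ -123.74°.

≈ lat -47°, lon -124°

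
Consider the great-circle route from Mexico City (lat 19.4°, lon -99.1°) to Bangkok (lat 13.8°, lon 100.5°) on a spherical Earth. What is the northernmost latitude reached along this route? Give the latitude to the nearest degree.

The great circle lies in the plane with unit normal n̂ = (p₁ × p₂)/|p₁ × p₂|.
Here n̂_z ≈ -0.495; the vertex latitude is φ_max = arccos|n̂_z| ≈ 60.4°.
Check via Clairaut: cos φ_max = |cos φ₁| · sin C = cos(19.4°)·sin(31.6°) ≈ 0.495, again giving ≈ 60.4°.

≈ 60°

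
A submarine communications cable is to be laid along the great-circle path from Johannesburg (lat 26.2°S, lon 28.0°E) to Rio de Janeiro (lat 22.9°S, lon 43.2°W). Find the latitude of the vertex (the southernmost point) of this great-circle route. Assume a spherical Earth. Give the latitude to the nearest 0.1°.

The great circle lies in the plane with unit normal n̂ = (p₁ × p₂)/|p₁ × p₂|.
Here n̂_z ≈ -0.870; the vertex latitude is φ_max = arccos|n̂_z| ≈ 29.5°.
Check via Clairaut: cos φ_max = |cos φ₁| · sin C = cos(26.2°)·sin(104.0°) ≈ 0.870, again giving ≈ 29.5°.

≈ 29.5°S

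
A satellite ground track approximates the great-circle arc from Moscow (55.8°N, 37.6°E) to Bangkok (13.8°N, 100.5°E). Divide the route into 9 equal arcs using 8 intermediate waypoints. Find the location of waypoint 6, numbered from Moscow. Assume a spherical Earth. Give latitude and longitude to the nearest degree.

Convert each endpoint to a unit vector on the sphere (x = cos φ cos λ, y = cos φ sin λ, z = sin φ).
The central angle between the endpoints is δ = arccos(p₁·p₂) ≈ 1.109 rad (63.5°).
Interpolate at f = 6/9 with slerp weights a = sin((1−f)δ)/sin δ ≈ 0.404, b = sin(fδ)/sin δ ≈ 0.753.
p = a·p₁ + b·p₂ ≈ (0.047, 0.857, 0.513); φ = arcsin(p_z) ≈ 30.88°, λ = atan2(p_y, p_x) ≈ 86.89°.

≈ (31°N, 87°E)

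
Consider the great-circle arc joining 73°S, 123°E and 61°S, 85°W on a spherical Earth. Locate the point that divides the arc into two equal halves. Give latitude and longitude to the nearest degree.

≈ 82°S, 116°W

Write both endpoints as unit vectors p₁, p₂ with components (cos φ cos λ, cos φ sin λ, sin φ).
The central angle between the endpoints is δ = arccos(p₁·p₂) ≈ 0.780 rad (44.7°).
Interpolate at f = 1/2 with slerp weights a = sin((1−f)δ)/sin δ ≈ 0.541, b = sin(fδ)/sin δ ≈ 0.541.
p = a·p₁ + b·p₂ ≈ (-0.063, -0.129, -0.990); φ = arcsin(p_z) ≈ -81.77°, λ = atan2(p_y, p_x) ≈ -116.20°.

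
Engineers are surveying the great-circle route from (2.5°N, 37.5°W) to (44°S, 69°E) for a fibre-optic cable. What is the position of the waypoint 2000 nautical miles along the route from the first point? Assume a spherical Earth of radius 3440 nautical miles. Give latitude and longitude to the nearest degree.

Convert each endpoint to a unit vector on the sphere (x = cos φ cos λ, y = cos φ sin λ, z = sin φ).
The central angle between the endpoints is δ = arccos(p₁·p₂) ≈ 1.807 rad (103.6°). The total great-circle distance is δ·R ≈ 1.807 × 3440 ≈ 6217 nmi, so the target fraction is f = 2000/6217 ≈ 0.322.
Interpolate at f ≈ 0.322 with slerp weights a = sin((1−f)δ)/sin δ ≈ 0.968, b = sin(fδ)/sin δ ≈ 0.565.
p = a·p₁ + b·p₂ ≈ (0.913, -0.209, -0.350); φ = arcsin(p_z) ≈ -20.50°, λ = atan2(p_y, p_x) ≈ -12.92°.

≈ (20°S, 13°W)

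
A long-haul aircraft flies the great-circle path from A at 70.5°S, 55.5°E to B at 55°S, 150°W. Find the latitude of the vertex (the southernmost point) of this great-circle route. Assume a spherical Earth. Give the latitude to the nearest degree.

≈ 84°S

The great circle lies in the plane with unit normal n̂ = (p₁ × p₂)/|p₁ × p₂|.
Here n̂_z ≈ +0.103; the vertex latitude is φ_max = arccos|n̂_z| ≈ 84.1°.
Check via Clairaut: cos φ_max = |cos φ₁| · sin C = cos(70.5°)·sin(162.0°) ≈ 0.103, again giving ≈ 84.1°.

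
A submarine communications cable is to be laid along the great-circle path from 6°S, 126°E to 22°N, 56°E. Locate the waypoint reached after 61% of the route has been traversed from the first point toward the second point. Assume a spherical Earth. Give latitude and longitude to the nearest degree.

Convert each endpoint to a unit vector on the sphere (x = cos φ cos λ, y = cos φ sin λ, z = sin φ).
The central angle between the endpoints is δ = arccos(p₁·p₂) ≈ 1.291 rad (74.0°).
Interpolate at f = 0.61 with slerp weights a = sin((1−f)δ)/sin δ ≈ 0.502, b = sin(fδ)/sin δ ≈ 0.737.
p = a·p₁ + b·p₂ ≈ (0.089, 0.971, 0.224); φ = arcsin(p_z) ≈ 12.93°, λ = atan2(p_y, p_x) ≈ 84.77°.

≈ 13°N, 85°E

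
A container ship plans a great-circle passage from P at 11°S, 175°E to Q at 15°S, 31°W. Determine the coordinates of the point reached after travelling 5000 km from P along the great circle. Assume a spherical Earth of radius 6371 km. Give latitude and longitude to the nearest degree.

≈ 39°S, 145°W

From cos δ = sin φ₁ sin φ₂ + cos φ₁ cos φ₂ cos Δλ, the central angle is δ ≈ 2.503 rad (143.4°). The total great-circle distance is δ·R ≈ 2.503 × 6371 ≈ 15946 km, so the target fraction is f = 5000/15946 ≈ 0.314.
Interpolate at f ≈ 0.314 with slerp weights a = sin((1−f)δ)/sin δ ≈ 1.659, b = sin(fδ)/sin δ ≈ 1.185.
p = a·p₁ + b·p₂ ≈ (-0.641, -0.448, -0.623); φ = arcsin(p_z) ≈ -38.56°, λ = atan2(p_y, p_x) ≈ -145.07°.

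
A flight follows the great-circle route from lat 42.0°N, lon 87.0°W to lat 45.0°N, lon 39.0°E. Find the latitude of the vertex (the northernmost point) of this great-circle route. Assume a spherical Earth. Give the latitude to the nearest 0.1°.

The great circle lies in the plane with unit normal n̂ = (p₁ × p₂)/|p₁ × p₂|.
Here n̂_z ≈ +0.431; the vertex latitude is φ_max = arccos|n̂_z| ≈ 64.5°.
Check via Clairaut: cos φ_max = |cos φ₁| · sin C = cos(42.0°)·sin(35.4°) ≈ 0.431, again giving ≈ 64.5°.

≈ 64.5°N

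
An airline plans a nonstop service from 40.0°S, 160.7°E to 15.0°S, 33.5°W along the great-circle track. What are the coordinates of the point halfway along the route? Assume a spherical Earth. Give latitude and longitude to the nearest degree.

Convert each endpoint to a unit vector on the sphere (x = cos φ cos λ, y = cos φ sin λ, z = sin φ).
The central angle between the endpoints is δ = arccos(p₁·p₂) ≈ 2.154 rad (123.4°).
Interpolate at f = 1/2 with slerp weights a = sin((1−f)δ)/sin δ ≈ 1.055, b = sin(fδ)/sin δ ≈ 1.055.
p = a·p₁ + b·p₂ ≈ (0.087, -0.295, -0.951); φ = arcsin(p_z) ≈ -72.06°, λ = atan2(p_y, p_x) ≈ -73.58°.

≈ 72°S, 74°W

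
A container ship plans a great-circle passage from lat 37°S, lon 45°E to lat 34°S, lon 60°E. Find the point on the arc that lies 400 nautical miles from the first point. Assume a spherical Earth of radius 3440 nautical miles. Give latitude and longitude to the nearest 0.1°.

Convert each endpoint to a unit vector on the sphere (x = cos φ cos λ, y = cos φ sin λ, z = sin φ).
The central angle between the endpoints is δ = arccos(p₁·p₂) ≈ 0.219 rad (12.6°). The total great-circle distance is δ·R ≈ 0.219 × 3440 ≈ 754 nmi, so the target fraction is f = 400/754 ≈ 0.530.
Interpolate at f ≈ 0.530 with slerp weights a = sin((1−f)δ)/sin δ ≈ 0.473, b = sin(fδ)/sin δ ≈ 0.534.
p = a·p₁ + b·p₂ ≈ (0.488, 0.650, -0.583); φ = arcsin(p_z) ≈ -35.64°, λ = atan2(p_y, p_x) ≈ 53.10°.

≈ lat 35.6°S, lon 53.1°E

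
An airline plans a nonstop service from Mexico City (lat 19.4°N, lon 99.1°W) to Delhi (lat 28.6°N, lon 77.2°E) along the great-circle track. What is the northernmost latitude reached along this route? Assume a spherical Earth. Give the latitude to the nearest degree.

≈ 86°N

The great circle lies in the plane with unit normal n̂ = (p₁ × p₂)/|p₁ × p₂|.
Here n̂_z ≈ +0.072; the vertex latitude is φ_max = arccos|n̂_z| ≈ 85.9°.
Check via Clairaut: cos φ_max = |cos φ₁| · sin C = cos(19.4°)·sin(4.4°) ≈ 0.072, again giving ≈ 85.9°.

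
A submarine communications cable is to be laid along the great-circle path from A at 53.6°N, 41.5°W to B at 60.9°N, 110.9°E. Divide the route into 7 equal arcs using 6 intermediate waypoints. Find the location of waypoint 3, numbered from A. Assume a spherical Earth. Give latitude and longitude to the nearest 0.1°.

Write both endpoints as unit vectors p₁, p₂ with components (cos φ cos λ, cos φ sin λ, sin φ).
The central angle between the endpoints is δ = arccos(p₁·p₂) ≈ 1.107 rad (63.4°).
Interpolate at f = 3/7 with slerp weights a = sin((1−f)δ)/sin δ ≈ 0.661, b = sin(fδ)/sin δ ≈ 0.511.
p = a·p₁ + b·p₂ ≈ (0.205, -0.028, 0.978); φ = arcsin(p_z) ≈ 78.05°, λ = atan2(p_y, p_x) ≈ -7.73°.

≈ 78.1°N, 7.7°W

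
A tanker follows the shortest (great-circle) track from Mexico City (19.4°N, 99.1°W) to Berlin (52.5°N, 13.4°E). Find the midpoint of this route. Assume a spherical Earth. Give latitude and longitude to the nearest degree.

≈ 51°N, 61°W

Convert each endpoint to a unit vector on the sphere (x = cos φ cos λ, y = cos φ sin λ, z = sin φ).
The central angle between the endpoints is δ = arccos(p₁·p₂) ≈ 1.527 rad (87.5°).
Interpolate at f = 1/2 with slerp weights a = sin((1−f)δ)/sin δ ≈ 0.692, b = sin(fδ)/sin δ ≈ 0.692.
p = a·p₁ + b·p₂ ≈ (0.307, -0.547, 0.779); φ = arcsin(p_z) ≈ 51.17°, λ = atan2(p_y, p_x) ≈ -60.73°.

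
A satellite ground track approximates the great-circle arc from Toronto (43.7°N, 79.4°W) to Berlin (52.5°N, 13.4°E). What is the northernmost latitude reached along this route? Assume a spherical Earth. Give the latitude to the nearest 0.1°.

The great circle lies in the plane with unit normal n̂ = (p₁ × p₂)/|p₁ × p₂|.
Here n̂_z ≈ +0.517; the vertex latitude is φ_max = arccos|n̂_z| ≈ 58.9°.
Check via Clairaut: cos φ_max = |cos φ₁| · sin C = cos(43.7°)·sin(45.7°) ≈ 0.517, again giving ≈ 58.9°.

≈ 58.9°N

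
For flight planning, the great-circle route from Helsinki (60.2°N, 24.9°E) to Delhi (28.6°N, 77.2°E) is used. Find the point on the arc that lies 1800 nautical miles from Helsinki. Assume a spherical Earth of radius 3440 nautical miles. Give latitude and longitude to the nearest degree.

From cos δ = sin φ₁ sin φ₂ + cos φ₁ cos φ₂ cos Δλ, the central angle is δ ≈ 0.820 rad (47.0°). The total great-circle distance is δ·R ≈ 0.820 × 3440 ≈ 2821 nmi, so the target fraction is f = 1800/2821 ≈ 0.638.
Interpolate at f ≈ 0.638 with slerp weights a = sin((1−f)δ)/sin δ ≈ 0.400, b = sin(fδ)/sin δ ≈ 0.683.
p = a·p₁ + b·p₂ ≈ (0.313, 0.669, 0.674); φ = arcsin(p_z) ≈ 42.39°, λ = atan2(p_y, p_x) ≈ 64.91°.

≈ 42°N, 65°E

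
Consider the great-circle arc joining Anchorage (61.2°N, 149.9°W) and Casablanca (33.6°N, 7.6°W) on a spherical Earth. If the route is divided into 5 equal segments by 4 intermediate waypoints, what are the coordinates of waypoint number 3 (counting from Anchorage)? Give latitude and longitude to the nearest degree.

From cos δ = sin φ₁ sin φ₂ + cos φ₁ cos φ₂ cos Δλ, the central angle is δ ≈ 1.403 rad (80.4°).
Interpolate at f = 3/5 with slerp weights a = sin((1−f)δ)/sin δ ≈ 0.540, b = sin(fδ)/sin δ ≈ 0.756.
p = a·p₁ + b·p₂ ≈ (0.400, -0.214, 0.891); φ = arcsin(p_z) ≈ 63.06°, λ = atan2(p_y, p_x) ≈ -28.14°.

≈ (63°N, 28°W)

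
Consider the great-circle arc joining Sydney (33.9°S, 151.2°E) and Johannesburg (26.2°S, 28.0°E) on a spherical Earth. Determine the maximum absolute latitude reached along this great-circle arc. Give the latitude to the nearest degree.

The great circle lies in the plane with unit normal n̂ = (p₁ × p₂)/|p₁ × p₂|.
Here n̂_z ≈ -0.631; the vertex latitude is φ_max = arccos|n̂_z| ≈ 50.8°.

≈ 51°S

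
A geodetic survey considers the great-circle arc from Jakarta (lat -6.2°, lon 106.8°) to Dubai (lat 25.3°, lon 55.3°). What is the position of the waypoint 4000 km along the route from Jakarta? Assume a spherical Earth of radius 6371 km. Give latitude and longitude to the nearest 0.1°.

≈ lat 14.1°, lon 76.8°

Convert each endpoint to a unit vector on the sphere (x = cos φ cos λ, y = cos φ sin λ, z = sin φ).
The central angle between the endpoints is δ = arccos(p₁·p₂) ≈ 1.032 rad (59.1°). The total great-circle distance is δ·R ≈ 1.032 × 6371 ≈ 6573 km, so the target fraction is f = 4000/6573 ≈ 0.609.
Interpolate at f ≈ 0.609 with slerp weights a = sin((1−f)δ)/sin δ ≈ 0.458, b = sin(fδ)/sin δ ≈ 0.684.
p = a·p₁ + b·p₂ ≈ (0.221, 0.945, 0.243); φ = arcsin(p_z) ≈ 14.07°, λ = atan2(p_y, p_x) ≈ 76.85°.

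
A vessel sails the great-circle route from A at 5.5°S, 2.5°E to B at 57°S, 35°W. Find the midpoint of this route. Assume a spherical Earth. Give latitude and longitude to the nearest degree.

The haversine formula gives a central angle δ ≈ 1.035 rad (59.3°) between the endpoints.
Interpolate at f = 1/2 with slerp weights a = sin((1−f)δ)/sin δ ≈ 0.575, b = sin(fδ)/sin δ ≈ 0.575.
p = a·p₁ + b·p₂ ≈ (0.829, -0.155, -0.538); φ = arcsin(p_z) ≈ -32.52°, λ = atan2(p_y, p_x) ≈ -10.58°.

≈ 33°S, 11°W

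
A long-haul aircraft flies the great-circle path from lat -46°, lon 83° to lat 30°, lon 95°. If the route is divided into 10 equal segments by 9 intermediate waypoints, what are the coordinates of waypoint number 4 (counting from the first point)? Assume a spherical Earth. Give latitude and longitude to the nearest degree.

Write both endpoints as unit vectors p₁, p₂ with components (cos φ cos λ, cos φ sin λ, sin φ).
The central angle between the endpoints is δ = arccos(p₁·p₂) ≈ 1.340 rad (76.8°).
Interpolate at f = 4/10 with slerp weights a = sin((1−f)δ)/sin δ ≈ 0.740, b = sin(fδ)/sin δ ≈ 0.525.
p = a·p₁ + b·p₂ ≈ (0.023, 0.963, -0.270); φ = arcsin(p_z) ≈ -15.65°, λ = atan2(p_y, p_x) ≈ 88.63°.

≈ lat -16°, lon 89°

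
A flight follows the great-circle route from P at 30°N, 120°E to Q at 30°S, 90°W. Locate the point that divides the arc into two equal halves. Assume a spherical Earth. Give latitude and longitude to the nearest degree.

Write both endpoints as unit vectors p₁, p₂ with components (cos φ cos λ, cos φ sin λ, sin φ).
The central angle between the endpoints is δ = arccos(p₁·p₂) ≈ 2.689 rad (154.1°).
Interpolate at f = 1/2 with slerp weights a = sin((1−f)δ)/sin δ ≈ 2.231, b = sin(fδ)/sin δ ≈ 2.231.
p = a·p₁ + b·p₂ ≈ (-0.966, -0.259, 0.000); φ = arcsin(p_z) ≈ 0.00°, λ = atan2(p_y, p_x) ≈ -165.00°.

≈ 0°N, 165°W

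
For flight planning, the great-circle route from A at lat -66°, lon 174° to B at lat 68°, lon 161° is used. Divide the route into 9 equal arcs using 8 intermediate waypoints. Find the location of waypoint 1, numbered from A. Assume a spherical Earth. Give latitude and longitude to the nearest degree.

≈ lat -51°, lon 171°

Convert each endpoint to a unit vector on the sphere (x = cos φ cos λ, y = cos φ sin λ, z = sin φ).
The central angle between the endpoints is δ = arccos(p₁·p₂) ≈ 2.344 rad (134.3°).
Interpolate at f = 1/9 with slerp weights a = sin((1−f)δ)/sin δ ≈ 1.218, b = sin(fδ)/sin δ ≈ 0.360.
p = a·p₁ + b·p₂ ≈ (-0.620, 0.096, -0.779); φ = arcsin(p_z) ≈ -51.14°, λ = atan2(p_y, p_x) ≈ 171.23°.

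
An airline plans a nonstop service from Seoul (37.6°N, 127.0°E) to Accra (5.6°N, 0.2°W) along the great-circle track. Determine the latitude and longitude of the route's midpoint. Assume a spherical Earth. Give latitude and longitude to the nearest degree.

Write both endpoints as unit vectors p₁, p₂ with components (cos φ cos λ, cos φ sin λ, sin φ).
The central angle between the endpoints is δ = arccos(p₁·p₂) ≈ 2.001 rad (114.7°).
Interpolate at f = 1/2 with slerp weights a = sin((1−f)δ)/sin δ ≈ 0.926, b = sin(fδ)/sin δ ≈ 0.926.
p = a·p₁ + b·p₂ ≈ (0.480, 0.583, 0.656); φ = arcsin(p_z) ≈ 40.96°, λ = atan2(p_y, p_x) ≈ 50.52°.

≈ (41°N, 51°E)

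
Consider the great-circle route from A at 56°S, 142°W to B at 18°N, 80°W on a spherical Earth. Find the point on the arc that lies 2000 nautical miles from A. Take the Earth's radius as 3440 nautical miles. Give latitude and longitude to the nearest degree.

Write both endpoints as unit vectors p₁, p₂ with components (cos φ cos λ, cos φ sin λ, sin φ).
The central angle between the endpoints is δ = arccos(p₁·p₂) ≈ 1.577 rad (90.4°). The total great-circle distance is δ·R ≈ 1.577 × 3440 ≈ 5426 nmi, so the target fraction is f = 2000/5426 ≈ 0.369.
Interpolate at f ≈ 0.369 with slerp weights a = sin((1−f)δ)/sin δ ≈ 0.839, b = sin(fδ)/sin δ ≈ 0.549.
p = a·p₁ + b·p₂ ≈ (-0.279, -0.803, -0.526); φ = arcsin(p_z) ≈ -31.74°, λ = atan2(p_y, p_x) ≈ -109.16°.

≈ 32°S, 109°W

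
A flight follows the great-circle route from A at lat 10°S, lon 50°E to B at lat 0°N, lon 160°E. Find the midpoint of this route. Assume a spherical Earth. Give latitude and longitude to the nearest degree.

Write both endpoints as unit vectors p₁, p₂ with components (cos φ cos λ, cos φ sin λ, sin φ).
The central angle between the endpoints is δ = arccos(p₁·p₂) ≈ 1.914 rad (109.7°).
Interpolate at f = 1/2 with slerp weights a = sin((1−f)δ)/sin δ ≈ 0.868, b = sin(fδ)/sin δ ≈ 0.868.
p = a·p₁ + b·p₂ ≈ (-0.266, 0.952, -0.151); φ = arcsin(p_z) ≈ -8.67°, λ = atan2(p_y, p_x) ≈ 105.63°.

≈ lat 9°S, lon 106°E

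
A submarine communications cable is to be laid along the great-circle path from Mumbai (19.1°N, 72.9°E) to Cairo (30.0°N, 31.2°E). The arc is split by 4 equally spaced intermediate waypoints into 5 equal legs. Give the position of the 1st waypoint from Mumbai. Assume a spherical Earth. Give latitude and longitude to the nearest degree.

The haversine formula gives a central angle δ ≈ 0.685 rad (39.2°) between the endpoints.
Interpolate at f = 1/5 with slerp weights a = sin((1−f)δ)/sin δ ≈ 0.823, b = sin(fδ)/sin δ ≈ 0.216.
p = a·p₁ + b·p₂ ≈ (0.389, 0.841, 0.377); φ = arcsin(p_z) ≈ 22.17°, λ = atan2(p_y, p_x) ≈ 65.18°.

≈ (22°N, 65°E)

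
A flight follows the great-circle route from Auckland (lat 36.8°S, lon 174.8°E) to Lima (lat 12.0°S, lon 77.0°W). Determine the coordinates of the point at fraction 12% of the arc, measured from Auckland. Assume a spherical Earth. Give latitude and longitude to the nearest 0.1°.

Convert each endpoint to a unit vector on the sphere (x = cos φ cos λ, y = cos φ sin λ, z = sin φ).
The central angle between the endpoints is δ = arccos(p₁·p₂) ≈ 1.691 rad (96.9°).
Interpolate at f = 0.12 with slerp weights a = sin((1−f)δ)/sin δ ≈ 1.004, b = sin(fδ)/sin δ ≈ 0.203.
p = a·p₁ + b·p₂ ≈ (-0.756, -0.121, -0.644); φ = arcsin(p_z) ≈ -40.06°, λ = atan2(p_y, p_x) ≈ -170.93°.

≈ lat 40.1°S, lon 170.9°W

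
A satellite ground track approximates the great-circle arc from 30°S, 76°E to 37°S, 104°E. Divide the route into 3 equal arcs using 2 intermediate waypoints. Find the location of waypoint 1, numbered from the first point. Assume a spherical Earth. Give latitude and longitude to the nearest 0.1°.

≈ 33.0°S, 84.8°E

From cos δ = sin φ₁ sin φ₂ + cos φ₁ cos φ₂ cos Δλ, the central angle is δ ≈ 0.424 rad (24.3°).
Interpolate at f = 1/3 with slerp weights a = sin((1−f)δ)/sin δ ≈ 0.678, b = sin(fδ)/sin δ ≈ 0.342.
p = a·p₁ + b·p₂ ≈ (0.076, 0.835, -0.545); φ = arcsin(p_z) ≈ -33.03°, λ = atan2(p_y, p_x) ≈ 84.81°.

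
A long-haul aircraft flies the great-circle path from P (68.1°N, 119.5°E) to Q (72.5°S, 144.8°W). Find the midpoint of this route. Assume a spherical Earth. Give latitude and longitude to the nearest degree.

Convert each endpoint to a unit vector on the sphere (x = cos φ cos λ, y = cos φ sin λ, z = sin φ).
The central angle between the endpoints is δ = arccos(p₁·p₂) ≈ 2.682 rad (153.6°).
Interpolate at f = 1/2 with slerp weights a = sin((1−f)δ)/sin δ ≈ 2.193, b = sin(fδ)/sin δ ≈ 2.193.
p = a·p₁ + b·p₂ ≈ (-0.942, 0.332, -0.057); φ = arcsin(p_z) ≈ -3.25°, λ = atan2(p_y, p_x) ≈ 160.59°.

≈ (3°S, 161°E)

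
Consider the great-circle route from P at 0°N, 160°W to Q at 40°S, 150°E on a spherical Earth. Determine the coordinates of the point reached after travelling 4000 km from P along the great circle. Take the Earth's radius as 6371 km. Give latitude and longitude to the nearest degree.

Convert each endpoint to a unit vector on the sphere (x = cos φ cos λ, y = cos φ sin λ, z = sin φ).
The central angle between the endpoints is δ = arccos(p₁·p₂) ≈ 1.056 rad (60.5°). The total great-circle distance is δ·R ≈ 1.056 × 6371 ≈ 6727 km, so the target fraction is f = 4000/6727 ≈ 0.595.
Interpolate at f ≈ 0.595 with slerp weights a = sin((1−f)δ)/sin δ ≈ 0.477, b = sin(fδ)/sin δ ≈ 0.675.
p = a·p₁ + b·p₂ ≈ (-0.896, 0.095, -0.434); φ = arcsin(p_z) ≈ -25.71°, λ = atan2(p_y, p_x) ≈ 173.92°.

≈ 26°S, 174°E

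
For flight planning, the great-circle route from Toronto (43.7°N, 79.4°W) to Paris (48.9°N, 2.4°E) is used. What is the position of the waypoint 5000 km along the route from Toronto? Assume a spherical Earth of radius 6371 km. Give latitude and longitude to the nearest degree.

Convert each endpoint to a unit vector on the sphere (x = cos φ cos λ, y = cos φ sin λ, z = sin φ).
The central angle between the endpoints is δ = arccos(p₁·p₂) ≈ 0.942 rad (54.0°). The total great-circle distance is δ·R ≈ 0.942 × 6371 ≈ 6000 km, so the target fraction is f = 5000/6000 ≈ 0.833.
Interpolate at f ≈ 0.833 with slerp weights a = sin((1−f)δ)/sin δ ≈ 0.193, b = sin(fδ)/sin δ ≈ 0.874.
p = a·p₁ + b·p₂ ≈ (0.600, -0.113, 0.792); φ = arcsin(p_z) ≈ 52.39°, λ = atan2(p_y, p_x) ≈ -10.70°.

≈ 52°N, 11°W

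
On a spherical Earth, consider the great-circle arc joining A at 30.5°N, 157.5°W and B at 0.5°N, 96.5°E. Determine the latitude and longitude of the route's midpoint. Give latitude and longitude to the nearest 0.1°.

≈ 24.6°N, 143.9°E

Convert each endpoint to a unit vector on the sphere (x = cos φ cos λ, y = cos φ sin λ, z = sin φ).
The central angle between the endpoints is δ = arccos(p₁·p₂) ≈ 1.806 rad (103.5°).
Interpolate at f = 1/2 with slerp weights a = sin((1−f)δ)/sin δ ≈ 0.807, b = sin(fδ)/sin δ ≈ 0.807.
p = a·p₁ + b·p₂ ≈ (-0.734, 0.536, 0.417); φ = arcsin(p_z) ≈ 24.64°, λ = atan2(p_y, p_x) ≈ 143.87°.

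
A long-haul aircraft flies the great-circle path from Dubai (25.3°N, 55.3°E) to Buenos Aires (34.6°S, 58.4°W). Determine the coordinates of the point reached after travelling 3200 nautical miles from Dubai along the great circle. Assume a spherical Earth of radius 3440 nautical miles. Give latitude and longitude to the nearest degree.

Convert each endpoint to a unit vector on the sphere (x = cos φ cos λ, y = cos φ sin λ, z = sin φ).
The central angle between the endpoints is δ = arccos(p₁·p₂) ≈ 2.143 rad (122.8°). The total great-circle distance is δ·R ≈ 2.143 × 3440 ≈ 7373 nmi, so the target fraction is f = 3200/7373 ≈ 0.434.
Interpolate at f ≈ 0.434 with slerp weights a = sin((1−f)δ)/sin δ ≈ 1.114, b = sin(fδ)/sin δ ≈ 0.954.
p = a·p₁ + b·p₂ ≈ (0.985, 0.160, -0.065); φ = arcsin(p_z) ≈ -3.75°, λ = atan2(p_y, p_x) ≈ 9.20°.

≈ (4°S, 9°E)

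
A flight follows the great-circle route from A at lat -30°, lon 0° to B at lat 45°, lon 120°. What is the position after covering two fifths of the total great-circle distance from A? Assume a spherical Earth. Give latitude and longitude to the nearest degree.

Convert each endpoint to a unit vector on the sphere (x = cos φ cos λ, y = cos φ sin λ, z = sin φ).
The central angle between the endpoints is δ = arccos(p₁·p₂) ≈ 2.291 rad (131.3°).
Interpolate at f = 2/5 with slerp weights a = sin((1−f)δ)/sin δ ≈ 1.305, b = sin(fδ)/sin δ ≈ 1.056.
p = a·p₁ + b·p₂ ≈ (0.757, 0.647, 0.094); φ = arcsin(p_z) ≈ 5.39°, λ = atan2(p_y, p_x) ≈ 40.50°.

≈ lat 5°, lon 41°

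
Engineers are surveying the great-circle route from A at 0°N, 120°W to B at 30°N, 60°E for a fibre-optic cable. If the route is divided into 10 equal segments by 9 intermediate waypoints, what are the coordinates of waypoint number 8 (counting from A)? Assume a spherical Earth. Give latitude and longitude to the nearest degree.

Write both endpoints as unit vectors p₁, p₂ with components (cos φ cos λ, cos φ sin λ, sin φ).
The central angle between the endpoints is δ = arccos(p₁·p₂) ≈ 2.618 rad (150.0°).
Interpolate at f = 8/10 with slerp weights a = sin((1−f)δ)/sin δ ≈ 1.000, b = sin(fδ)/sin δ ≈ 1.732.
p = a·p₁ + b·p₂ ≈ (0.250, 0.433, 0.866); φ = arcsin(p_z) ≈ 60.00°, λ = atan2(p_y, p_x) ≈ 60.00°.

≈ 60°N, 60°E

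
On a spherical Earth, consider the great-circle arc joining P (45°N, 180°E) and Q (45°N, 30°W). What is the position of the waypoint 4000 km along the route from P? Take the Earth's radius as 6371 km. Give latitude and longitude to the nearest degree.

≈ (74°N, 131°W)

Write both endpoints as unit vectors p₁, p₂ with components (cos φ cos λ, cos φ sin λ, sin φ).
The central angle between the endpoints is δ = arccos(p₁·p₂) ≈ 1.504 rad (86.2°). The total great-circle distance is δ·R ≈ 1.504 × 6371 ≈ 9580 km, so the target fraction is f = 4000/9580 ≈ 0.418.
Interpolate at f ≈ 0.418 with slerp weights a = sin((1−f)δ)/sin δ ≈ 0.770, b = sin(fδ)/sin δ ≈ 0.589.
p = a·p₁ + b·p₂ ≈ (-0.184, -0.208, 0.961); φ = arcsin(p_z) ≈ 73.88°, λ = atan2(p_y, p_x) ≈ -131.45°.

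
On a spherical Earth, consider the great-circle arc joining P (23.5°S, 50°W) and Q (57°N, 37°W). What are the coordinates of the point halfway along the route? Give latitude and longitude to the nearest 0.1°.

≈ (16.8°N, 45.2°W)

Convert each endpoint to a unit vector on the sphere (x = cos φ cos λ, y = cos φ sin λ, z = sin φ).
The central angle between the endpoints is δ = arccos(p₁·p₂) ≈ 1.418 rad (81.2°).
Interpolate at f = 1/2 with slerp weights a = sin((1−f)δ)/sin δ ≈ 0.659, b = sin(fδ)/sin δ ≈ 0.659.
p = a·p₁ + b·p₂ ≈ (0.675, -0.679, 0.290); φ = arcsin(p_z) ≈ 16.85°, λ = atan2(p_y, p_x) ≈ -45.16°.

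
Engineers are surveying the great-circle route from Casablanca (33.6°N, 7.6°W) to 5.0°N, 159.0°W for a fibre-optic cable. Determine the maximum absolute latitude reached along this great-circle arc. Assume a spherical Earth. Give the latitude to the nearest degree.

≈ 57°N

The great circle lies in the plane with unit normal n̂ = (p₁ × p₂)/|p₁ × p₂|.
Here n̂_z ≈ -0.542; the vertex latitude is φ_max = arccos|n̂_z| ≈ 57.2°.
Check via Clairaut: cos φ_max = |cos φ₁| · sin C = cos(33.6°)·sin(40.6°) ≈ 0.542, again giving ≈ 57.2°.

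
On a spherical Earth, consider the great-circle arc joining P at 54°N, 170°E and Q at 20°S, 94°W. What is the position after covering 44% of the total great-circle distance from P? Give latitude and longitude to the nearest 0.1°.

The haversine formula gives a central angle δ ≈ 1.912 rad (109.5°) between the endpoints.
Interpolate at f = 0.44 with slerp weights a = sin((1−f)δ)/sin δ ≈ 0.931, b = sin(fδ)/sin δ ≈ 0.791.
p = a·p₁ + b·p₂ ≈ (-0.591, -0.646, 0.483); φ = arcsin(p_z) ≈ 28.87°, λ = atan2(p_y, p_x) ≈ -132.43°.

≈ 28.9°N, 132.4°W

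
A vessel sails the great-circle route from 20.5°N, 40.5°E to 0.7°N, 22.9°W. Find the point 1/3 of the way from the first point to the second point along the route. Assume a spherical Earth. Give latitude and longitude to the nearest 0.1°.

≈ 15.7°N, 18.3°E

Convert each endpoint to a unit vector on the sphere (x = cos φ cos λ, y = cos φ sin λ, z = sin φ).
The central angle between the endpoints is δ = arccos(p₁·p₂) ≈ 1.133 rad (64.9°).
Interpolate at f = 1/3 with slerp weights a = sin((1−f)δ)/sin δ ≈ 0.757, b = sin(fδ)/sin δ ≈ 0.407.
p = a·p₁ + b·p₂ ≈ (0.914, 0.302, 0.270); φ = arcsin(p_z) ≈ 15.67°, λ = atan2(p_y, p_x) ≈ 18.28°.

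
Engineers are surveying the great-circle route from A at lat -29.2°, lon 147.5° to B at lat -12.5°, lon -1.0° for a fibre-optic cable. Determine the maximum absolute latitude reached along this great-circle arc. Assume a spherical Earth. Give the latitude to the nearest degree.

The great circle lies in the plane with unit normal n̂ = (p₁ × p₂)/|p₁ × p₂|.
Here n̂_z ≈ -0.568; the vertex latitude is φ_max = arccos|n̂_z| ≈ 55.4°.

≈ -55°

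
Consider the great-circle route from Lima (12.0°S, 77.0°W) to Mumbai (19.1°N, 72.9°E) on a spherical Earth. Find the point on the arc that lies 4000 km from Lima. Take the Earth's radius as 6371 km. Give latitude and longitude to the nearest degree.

The haversine formula gives a central angle δ ≈ 2.621 rad (150.2°) between the endpoints. The total great-circle distance is δ·R ≈ 2.621 × 6371 ≈ 16701 km, so the target fraction is f = 4000/16701 ≈ 0.240.
Interpolate at f ≈ 0.240 with slerp weights a = sin((1−f)δ)/sin δ ≈ 1.835, b = sin(fδ)/sin δ ≈ 1.182.
p = a·p₁ + b·p₂ ≈ (0.732, -0.681, 0.005); φ = arcsin(p_z) ≈ 0.30°, λ = atan2(p_y, p_x) ≈ -42.94°.

≈ (0°N, 43°W)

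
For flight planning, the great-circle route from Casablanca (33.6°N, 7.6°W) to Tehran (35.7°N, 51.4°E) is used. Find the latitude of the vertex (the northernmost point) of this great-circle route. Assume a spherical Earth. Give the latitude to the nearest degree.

≈ 39°N

The great circle lies in the plane with unit normal n̂ = (p₁ × p₂)/|p₁ × p₂|.
Here n̂_z ≈ +0.782; the vertex latitude is φ_max = arccos|n̂_z| ≈ 38.5°.
Check via Clairaut: cos φ_max = |cos φ₁| · sin C = cos(33.6°)·sin(69.9°) ≈ 0.782, again giving ≈ 38.5°.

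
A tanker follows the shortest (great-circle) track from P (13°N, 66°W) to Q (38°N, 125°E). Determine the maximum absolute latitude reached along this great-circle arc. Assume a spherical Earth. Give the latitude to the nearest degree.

The great circle lies in the plane with unit normal n̂ = (p₁ × p₂)/|p₁ × p₂|.
Here n̂_z ≈ -0.186; the vertex latitude is φ_max = arccos|n̂_z| ≈ 79.3°.
Check via Clairaut: cos φ_max = |cos φ₁| · sin C = cos(13.0°)·sin(11.0°) ≈ 0.186, again giving ≈ 79.3°.

≈ 79°N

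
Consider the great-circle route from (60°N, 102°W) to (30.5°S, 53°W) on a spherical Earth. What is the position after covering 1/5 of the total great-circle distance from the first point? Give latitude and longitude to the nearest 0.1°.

≈ (43.4°N, 84.1°W)

Convert each endpoint to a unit vector on the sphere (x = cos φ cos λ, y = cos φ sin λ, z = sin φ).
The central angle between the endpoints is δ = arccos(p₁·p₂) ≈ 1.728 rad (99.0°).
Interpolate at f = 1/5 with slerp weights a = sin((1−f)δ)/sin δ ≈ 0.995, b = sin(fδ)/sin δ ≈ 0.343.
p = a·p₁ + b·p₂ ≈ (0.074, -0.723, 0.687); φ = arcsin(p_z) ≈ 43.42°, λ = atan2(p_y, p_x) ≈ -84.11°.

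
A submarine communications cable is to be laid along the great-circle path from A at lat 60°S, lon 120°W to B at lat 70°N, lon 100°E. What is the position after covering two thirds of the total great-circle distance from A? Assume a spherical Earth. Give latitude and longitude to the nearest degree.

≈ lat 38°N, lon 174°W

From cos δ = sin φ₁ sin φ₂ + cos φ₁ cos φ₂ cos Δλ, the central angle is δ ≈ 2.808 rad (160.9°).
Interpolate at f = 2/3 with slerp weights a = sin((1−f)δ)/sin δ ≈ 2.457, b = sin(fδ)/sin δ ≈ 2.915.
p = a·p₁ + b·p₂ ≈ (-0.787, -0.082, 0.611); φ = arcsin(p_z) ≈ 37.65°, λ = atan2(p_y, p_x) ≈ -174.03°.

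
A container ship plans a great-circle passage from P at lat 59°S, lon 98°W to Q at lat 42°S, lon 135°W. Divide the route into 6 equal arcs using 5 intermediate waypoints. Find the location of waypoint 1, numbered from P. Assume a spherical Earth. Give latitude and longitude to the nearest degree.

≈ lat 57°S, lon 106°W

Convert each endpoint to a unit vector on the sphere (x = cos φ cos λ, y = cos φ sin λ, z = sin φ).
The central angle between the endpoints is δ = arccos(p₁·p₂) ≈ 0.497 rad (28.5°).
Interpolate at f = 1/6 with slerp weights a = sin((1−f)δ)/sin δ ≈ 0.844, b = sin(fδ)/sin δ ≈ 0.174.
p = a·p₁ + b·p₂ ≈ (-0.152, -0.522, -0.840); φ = arcsin(p_z) ≈ -57.09°, λ = atan2(p_y, p_x) ≈ -106.21°.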